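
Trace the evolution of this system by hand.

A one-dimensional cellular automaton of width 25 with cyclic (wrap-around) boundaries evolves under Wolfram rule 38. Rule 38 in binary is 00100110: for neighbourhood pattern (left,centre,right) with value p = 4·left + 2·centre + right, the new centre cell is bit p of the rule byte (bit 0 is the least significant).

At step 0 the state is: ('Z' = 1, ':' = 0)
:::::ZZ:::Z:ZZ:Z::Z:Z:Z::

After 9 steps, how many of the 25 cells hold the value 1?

7

[0] :::::ZZ:::Z:ZZ:Z::Z:Z:Z::
[1] ::::Z::::ZZZ::ZZ:ZZZZZZ::
[2] :::ZZ:::Z::::Z::Z::::::::
[3] ::Z::::ZZ:::ZZ:ZZ::::::::
[4] :ZZ:::Z::::Z::Z::::::::::
[5] Z::::ZZ:::ZZ:ZZ::::::::::
[6] Z:::Z::::Z::Z:::::::::::Z
[7] :::ZZ:::ZZ:ZZ::::::::::Z:
[8] ::Z::::Z::Z:::::::::::ZZ:
[9] :ZZ:::ZZ:ZZ::::::::::Z:::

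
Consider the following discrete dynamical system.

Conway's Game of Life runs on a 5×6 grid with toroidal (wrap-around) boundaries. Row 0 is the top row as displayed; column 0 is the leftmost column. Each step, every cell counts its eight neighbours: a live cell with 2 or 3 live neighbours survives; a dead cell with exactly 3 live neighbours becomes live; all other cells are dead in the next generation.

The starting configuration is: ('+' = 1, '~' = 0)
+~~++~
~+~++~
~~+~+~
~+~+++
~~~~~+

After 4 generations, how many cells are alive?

13

0) +~~++~
~+~++~
~~+~+~
~+~+++
~~~~~+
1) +~++~~
~+~~~~
++~~~~
+~++~+
~~+~~~
2) ~~++~~
~~~~~~
~~~~~+
+~++~+
+~~~++
3) ~~~+++
~~~~~~
+~~~++
~+~+~~
+~~~~~
4) ~~~~++
+~~+~~
+~~~++
~+~~+~
+~++~+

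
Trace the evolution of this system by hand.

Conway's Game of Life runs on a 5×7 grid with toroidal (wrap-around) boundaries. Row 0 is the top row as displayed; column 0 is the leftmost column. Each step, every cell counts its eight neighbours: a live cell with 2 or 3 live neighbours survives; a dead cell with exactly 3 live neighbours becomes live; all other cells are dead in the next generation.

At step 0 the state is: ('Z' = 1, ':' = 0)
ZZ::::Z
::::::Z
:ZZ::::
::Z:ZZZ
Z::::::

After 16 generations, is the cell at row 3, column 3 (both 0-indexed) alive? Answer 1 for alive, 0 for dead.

1

t=0: ZZ::::Z
::::::Z
:ZZ::::
::Z:ZZZ
Z::::::
t=1: :Z::::Z
::Z:::Z
ZZZZ::Z
Z:ZZ:ZZ
:::::::
t=2: Z::::::
:::Z:ZZ
::::Z::
:::ZZZ:
:ZZ::Z:
t=3: ZZZ:ZZ:
::::ZZZ
::::::Z
::ZZ:Z:
:ZZZ:ZZ
t=4: :::::::
:Z:ZZ::
:::Z::Z
ZZ:Z:Z:
:::::::
t=5: :::::::
::ZZZ::
:Z:Z:ZZ
Z:Z:Z:Z
:::::::
t=6: :::Z:::
::ZZZZ:
:Z::::Z
ZZZZZ:Z
:::::::
t=7: ::ZZ:::
::ZZZZ:
::::::Z
:ZZZ:ZZ
ZZ::Z::
t=8: :::::Z:
::Z:ZZ:
ZZ::::Z
:ZZZZZZ
Z:::ZZZ
t=9: :::Z:::
ZZ::ZZ:
:::::::
::ZZ:::
ZZZ::::
t=10: :::ZZ:Z
::::Z::
:ZZZZ::
::ZZ:::
:Z:::::
t=11: :::ZZZ:
:::::::
:Z::Z::
::::Z::
::::Z::
t=12: :::ZZZ:
:::Z:Z:
:::::::
:::ZZZ:
:::::::
t=13: :::Z:Z:
:::Z:Z:
:::Z:Z:
::::Z::
:::::::
t=14: :::::::
::ZZ:ZZ
:::Z:Z:
::::Z::
::::Z::
t=15: :::ZZZ:
::ZZ:ZZ
::ZZ:ZZ
:::ZZZ:
:::::::
t=16: ::ZZ:ZZ
:::::::
:::::::
::ZZ:ZZ
:::::::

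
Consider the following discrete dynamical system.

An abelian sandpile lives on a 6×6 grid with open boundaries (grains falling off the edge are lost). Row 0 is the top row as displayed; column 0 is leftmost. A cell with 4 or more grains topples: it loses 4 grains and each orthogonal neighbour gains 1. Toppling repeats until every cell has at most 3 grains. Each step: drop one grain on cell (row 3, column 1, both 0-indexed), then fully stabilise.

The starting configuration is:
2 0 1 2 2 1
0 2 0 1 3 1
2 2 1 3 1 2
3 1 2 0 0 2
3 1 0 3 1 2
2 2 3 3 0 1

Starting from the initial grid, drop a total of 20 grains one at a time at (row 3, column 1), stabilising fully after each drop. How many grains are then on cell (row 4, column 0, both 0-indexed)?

[0] 2 0 1 2 2 1
0 2 0 1 3 1
2 2 1 3 1 2
3 1 2 0 0 2
3 1 0 3 1 2
2 2 3 3 0 1
[1] 2 0 1 2 2 1
0 2 0 1 3 1
2 2 1 3 1 2
3 2 2 0 0 2
3 1 0 3 1 2
2 2 3 3 0 1
[2] 2 0 1 2 2 1
0 2 0 1 3 1
2 2 1 3 1 2
3 3 2 0 0 2
3 1 0 3 1 2
2 2 3 3 0 1
[3] 2 0 1 2 2 1
0 2 0 1 3 1
3 3 1 3 1 2
1 1 3 0 0 2
0 3 0 3 1 2
3 2 3 3 0 1
[4] 2 0 1 2 2 1
0 2 0 1 3 1
3 3 1 3 1 2
1 2 3 0 0 2
0 3 0 3 1 2
3 2 3 3 0 1
[5] 2 0 1 2 2 1
0 2 0 1 3 1
3 3 1 3 1 2
1 3 3 0 0 2
0 3 0 3 1 2
3 2 3 3 0 1
[6] 2 0 1 2 2 1
1 3 0 1 3 1
0 1 3 3 1 2
3 3 0 1 0 2
1 0 2 3 1 2
3 3 3 3 0 1
[7] 2 0 1 2 2 1
1 3 0 1 3 1
1 2 3 3 1 2
0 1 1 1 0 2
2 1 2 3 1 2
3 3 3 3 0 1
[8] 2 0 1 2 2 1
1 3 0 1 3 1
1 2 3 3 1 2
0 2 1 1 0 2
2 1 2 3 1 2
3 3 3 3 0 1
[9] 2 0 1 2 2 1
1 3 0 1 3 1
1 2 3 3 1 2
0 3 1 1 0 2
2 1 2 3 1 2
3 3 3 3 0 1
[10] 2 0 1 2 2 1
1 3 0 1 3 1
1 3 3 3 1 2
1 0 2 1 0 2
2 2 2 3 1 2
3 3 3 3 0 1
[11] 2 0 1 2 2 1
1 3 0 1 3 1
1 3 3 3 1 2
1 1 2 1 0 2
2 2 2 3 1 2
3 3 3 3 0 1
[12] 2 0 1 2 2 1
1 3 0 1 3 1
1 3 3 3 1 2
1 2 2 1 0 2
2 2 2 3 1 2
3 3 3 3 0 1
[13] 2 0 1 2 2 1
1 3 0 1 3 1
1 3 3 3 1 2
1 3 2 1 0 2
2 2 2 3 1 2
3 3 3 3 0 1
[14] 2 1 1 2 2 1
2 0 2 2 3 1
2 2 2 0 2 2
2 2 0 3 0 2
2 3 3 3 1 2
3 3 3 3 0 1
[15] 2 1 1 2 2 1
2 0 2 2 3 1
2 2 2 0 2 2
2 3 0 3 0 2
2 3 3 3 1 2
3 3 3 3 0 1
[16] 2 1 1 2 2 1
2 0 2 2 3 1
3 3 2 1 2 2
0 2 3 0 1 2
1 3 2 2 2 2
1 2 2 1 1 1
[17] 2 1 1 2 2 1
2 0 2 2 3 1
3 3 2 1 2 2
0 3 3 0 1 2
1 3 2 2 2 2
1 2 2 1 1 1
[18] 2 1 1 2 2 1
3 1 3 2 3 1
0 2 0 2 2 2
2 3 2 1 1 2
2 1 0 3 2 2
1 3 3 1 1 1
[19] 2 1 1 2 2 1
3 1 3 2 3 1
0 3 0 2 2 2
3 0 3 1 1 2
2 2 0 3 2 2
1 3 3 1 1 1
[20] 2 1 1 2 2 1
3 1 3 2 3 1
0 3 0 2 2 2
3 1 3 1 1 2
2 2 0 3 2 2
1 3 3 1 1 1

2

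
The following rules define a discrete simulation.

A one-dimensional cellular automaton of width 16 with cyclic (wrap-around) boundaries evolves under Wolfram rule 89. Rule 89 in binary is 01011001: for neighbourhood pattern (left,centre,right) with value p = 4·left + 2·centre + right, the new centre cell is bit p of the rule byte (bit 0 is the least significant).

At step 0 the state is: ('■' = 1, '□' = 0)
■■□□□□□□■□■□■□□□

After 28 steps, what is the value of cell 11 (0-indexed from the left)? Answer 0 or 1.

0

0) ■■□□□□□□■□■□■□□□
1) ■■■■■■■□□□□□□■■□
2) ■□□□□□■■■■■■□■■□
3) □■■■■□■□□□□■□■■□
4) □■□□■□□■■■□□□■■■
5) □□■□□■□■□■■■□■□■
6) ■□□■□□□□□■□■□□□□
7) □■□□■■■■□□□□■■■□
8) □□■□■□□■■■■□■□■■
9) ■□□□□■□■□□■□□□■■
10) ■■■■□□□□■□□■■□■□
11) ■□□■■■■□□■□■■□□□
12) □■□■□□■■□□□■■■■□
13) □□□□■□■■■■□■□□■■
14) ■■■□□□■□□■□□■□■■
15) □□■■■□□■□□■□□□■□
16) ■□■□■■□□■□□■■□□■
17) ■□□□■■■□□■□■■■□■
18) ■■■□■□■■□□□■□■□■
19) □□■□□□■■■■□□□□□■
20) ■□□■■□■□□■■■■■□□
21) □■□■■□□■□■□□□■■□
22) □□□■■■□□□□■■□■■■
23) ■■□■□■■■■□■■□■□■
24) □■□□□■□□■□■■□□□■
25) □□■■□□■□□□■■■■□□
26) ■□■■■□□■■□■□□■■■
27) ■□■□■■□■■□□■□■□□
28) □□□□■■□■■■□□□□■□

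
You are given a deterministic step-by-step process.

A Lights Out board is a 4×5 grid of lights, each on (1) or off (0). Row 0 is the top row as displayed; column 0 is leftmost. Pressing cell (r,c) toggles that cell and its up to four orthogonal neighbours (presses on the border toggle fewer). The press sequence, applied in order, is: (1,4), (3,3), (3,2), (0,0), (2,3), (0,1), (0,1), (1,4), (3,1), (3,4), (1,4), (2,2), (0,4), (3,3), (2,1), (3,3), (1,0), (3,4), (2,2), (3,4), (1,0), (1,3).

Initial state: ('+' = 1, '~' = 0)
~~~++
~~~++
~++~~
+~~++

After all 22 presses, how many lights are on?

[0] ~~~++
~~~++
~++~~
+~~++
[1] ~~~+~
~~~~~
~++~+
+~~++
[2] ~~~+~
~~~~~
~++++
+~+~~
[3] ~~~+~
~~~~~
~+~++
++~+~
[4] ++~+~
+~~~~
~+~++
++~+~
[5] ++~+~
+~~+~
~++~~
++~~~
[6] ~~++~
++~+~
~++~~
++~~~
[7] ++~+~
+~~+~
~++~~
++~~~
[8] ++~++
+~~~+
~++~+
++~~~
[9] ++~++
+~~~+
~~+~+
~~+~~
[10] ++~++
+~~~+
~~+~~
~~+++
[11] ++~+~
+~~+~
~~+~+
~~+++
[12] ++~+~
+~++~
~+~++
~~~++
[13] ++~~+
+~+++
~+~++
~~~++
[14] ++~~+
+~+++
~+~~+
~~+~~
[15] ++~~+
+++++
+~+~+
~++~~
[16] ++~~+
+++++
+~+++
~+~++
[17] ~+~~+
~~+++
~~+++
~+~++
[18] ~+~~+
~~+++
~~++~
~+~~~
[19] ~+~~+
~~~++
~+~~~
~++~~
[20] ~+~~+
~~~++
~+~~+
~++++
[21] ++~~+
++~++
++~~+
~++++
[22] ++~++
+++~~
++~++
~++++

15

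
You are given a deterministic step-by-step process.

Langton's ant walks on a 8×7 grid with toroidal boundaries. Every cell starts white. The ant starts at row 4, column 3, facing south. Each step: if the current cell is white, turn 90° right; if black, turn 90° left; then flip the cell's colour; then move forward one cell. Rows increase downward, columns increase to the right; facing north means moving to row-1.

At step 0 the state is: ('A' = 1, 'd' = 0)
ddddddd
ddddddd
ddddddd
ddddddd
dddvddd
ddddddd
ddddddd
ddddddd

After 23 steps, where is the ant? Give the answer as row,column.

3,5

t=0: ddddddd
ddddddd
ddddddd
ddddddd
dddvddd
ddddddd
ddddddd
ddddddd
t=1: ddddddd
ddddddd
ddddddd
ddddddd
dd<Addd
ddddddd
ddddddd
ddddddd
t=2: ddddddd
ddddddd
ddddddd
dd^dddd
ddAAddd
ddddddd
ddddddd
ddddddd
t=3: ddddddd
ddddddd
ddddddd
ddA>ddd
ddAAddd
ddddddd
ddddddd
ddddddd
t=4: ddddddd
ddddddd
ddddddd
ddAAddd
ddAvddd
ddddddd
ddddddd
ddddddd
t=5: ddddddd
ddddddd
ddddddd
ddAAddd
ddAd>dd
ddddddd
ddddddd
ddddddd
t=6: ddddddd
ddddddd
ddddddd
ddAAddd
ddAdAdd
ddddvdd
ddddddd
ddddddd
t=7: ddddddd
ddddddd
ddddddd
ddAAddd
ddAdAdd
ddd<Add
ddddddd
ddddddd
t=8: ddddddd
ddddddd
ddddddd
ddAAddd
ddA^Add
dddAAdd
ddddddd
ddddddd
t=9: ddddddd
ddddddd
ddddddd
ddAAddd
ddAA>dd
dddAAdd
ddddddd
ddddddd
t=10: ddddddd
ddddddd
ddddddd
ddAA^dd
ddAAddd
dddAAdd
ddddddd
ddddddd
t=11: ddddddd
ddddddd
ddddddd
ddAAA>d
ddAAddd
dddAAdd
ddddddd
ddddddd
t=12: ddddddd
ddddddd
ddddddd
ddAAAAd
ddAAdvd
dddAAdd
ddddddd
ddddddd
t=13: ddddddd
ddddddd
ddddddd
ddAAAAd
ddAA<Ad
dddAAdd
ddddddd
ddddddd
t=14: ddddddd
ddddddd
ddddddd
ddAA^Ad
ddAAAAd
dddAAdd
ddddddd
ddddddd
t=15: ddddddd
ddddddd
ddddddd
ddA<dAd
ddAAAAd
dddAAdd
ddddddd
ddddddd
t=16: ddddddd
ddddddd
ddddddd
ddAddAd
ddAvAAd
dddAAdd
ddddddd
ddddddd
t=17: ddddddd
ddddddd
ddddddd
ddAddAd
ddAd>Ad
dddAAdd
ddddddd
ddddddd
t=18: ddddddd
ddddddd
ddddddd
ddAd^Ad
ddAddAd
dddAAdd
ddddddd
ddddddd
t=19: ddddddd
ddddddd
ddddddd
ddAdA>d
ddAddAd
dddAAdd
ddddddd
ddddddd
t=20: ddddddd
ddddddd
ddddd^d
ddAdAdd
ddAddAd
dddAAdd
ddddddd
ddddddd
t=21: ddddddd
ddddddd
dddddA>
ddAdAdd
ddAddAd
dddAAdd
ddddddd
ddddddd
t=22: ddddddd
ddddddd
dddddAA
ddAdAdv
ddAddAd
dddAAdd
ddddddd
ddddddd
t=23: ddddddd
ddddddd
dddddAA
ddAdA<A
ddAddAd
dddAAdd
ddddddd
ddddddd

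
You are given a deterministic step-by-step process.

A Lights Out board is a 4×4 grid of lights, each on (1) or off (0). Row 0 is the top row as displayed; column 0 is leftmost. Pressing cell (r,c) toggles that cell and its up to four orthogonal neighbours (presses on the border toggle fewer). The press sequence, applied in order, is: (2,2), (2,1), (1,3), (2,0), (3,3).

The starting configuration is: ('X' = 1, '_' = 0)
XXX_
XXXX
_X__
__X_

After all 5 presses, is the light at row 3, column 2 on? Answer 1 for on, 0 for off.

0) XXX_
XXXX
_X__
__X_
1) XXX_
XX_X
__XX
____
2) XXX_
X__X
XX_X
_X__
3) XXXX
X_X_
XX__
_X__
4) XXXX
__X_
____
XX__
5) XXXX
__X_
___X
XXXX

1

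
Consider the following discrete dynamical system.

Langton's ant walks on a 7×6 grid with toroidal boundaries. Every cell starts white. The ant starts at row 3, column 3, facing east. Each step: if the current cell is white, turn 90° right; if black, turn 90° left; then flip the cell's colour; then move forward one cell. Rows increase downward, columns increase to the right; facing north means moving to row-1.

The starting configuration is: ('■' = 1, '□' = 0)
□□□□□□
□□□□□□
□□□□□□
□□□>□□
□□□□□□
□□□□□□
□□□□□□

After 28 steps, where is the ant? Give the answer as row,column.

1,1

[0] □□□□□□
□□□□□□
□□□□□□
□□□>□□
□□□□□□
□□□□□□
□□□□□□
[1] □□□□□□
□□□□□□
□□□□□□
□□□■□□
□□□v□□
□□□□□□
□□□□□□
[2] □□□□□□
□□□□□□
□□□□□□
□□□■□□
□□<■□□
□□□□□□
□□□□□□
[3] □□□□□□
□□□□□□
□□□□□□
□□^■□□
□□■■□□
□□□□□□
□□□□□□
[4] □□□□□□
□□□□□□
□□□□□□
□□■>□□
□□■■□□
□□□□□□
□□□□□□
[5] □□□□□□
□□□□□□
□□□^□□
□□■□□□
□□■■□□
□□□□□□
□□□□□□
[6] □□□□□□
□□□□□□
□□□■>□
□□■□□□
□□■■□□
□□□□□□
□□□□□□
[7] □□□□□□
□□□□□□
□□□■■□
□□■□v□
□□■■□□
□□□□□□
□□□□□□
[8] □□□□□□
□□□□□□
□□□■■□
□□■<■□
□□■■□□
□□□□□□
□□□□□□
[9] □□□□□□
□□□□□□
□□□^■□
□□■■■□
□□■■□□
□□□□□□
□□□□□□
[10] □□□□□□
□□□□□□
□□<□■□
□□■■■□
□□■■□□
□□□□□□
□□□□□□
[11] □□□□□□
□□^□□□
□□■□■□
□□■■■□
□□■■□□
□□□□□□
□□□□□□
[12] □□□□□□
□□■>□□
□□■□■□
□□■■■□
□□■■□□
□□□□□□
□□□□□□
[13] □□□□□□
□□■■□□
□□■v■□
□□■■■□
□□■■□□
□□□□□□
□□□□□□
[14] □□□□□□
□□■■□□
□□<■■□
□□■■■□
□□■■□□
□□□□□□
□□□□□□
[15] □□□□□□
□□■■□□
□□□■■□
□□v■■□
□□■■□□
□□□□□□
□□□□□□
[16] □□□□□□
□□■■□□
□□□■■□
□□□>■□
□□■■□□
□□□□□□
□□□□□□
[17] □□□□□□
□□■■□□
□□□^■□
□□□□■□
□□■■□□
□□□□□□
□□□□□□
[18] □□□□□□
□□■■□□
□□<□■□
□□□□■□
□□■■□□
□□□□□□
□□□□□□
[19] □□□□□□
□□^■□□
□□■□■□
□□□□■□
□□■■□□
□□□□□□
□□□□□□
[20] □□□□□□
□<□■□□
□□■□■□
□□□□■□
□□■■□□
□□□□□□
□□□□□□
[21] □^□□□□
□■□■□□
□□■□■□
□□□□■□
□□■■□□
□□□□□□
□□□□□□
[22] □■>□□□
□■□■□□
□□■□■□
□□□□■□
□□■■□□
□□□□□□
□□□□□□
[23] □■■□□□
□■v■□□
□□■□■□
□□□□■□
□□■■□□
□□□□□□
□□□□□□
[24] □■■□□□
□<■■□□
□□■□■□
□□□□■□
□□■■□□
□□□□□□
□□□□□□
[25] □■■□□□
□□■■□□
□v■□■□
□□□□■□
□□■■□□
□□□□□□
□□□□□□
[26] □■■□□□
□□■■□□
<■■□■□
□□□□■□
□□■■□□
□□□□□□
□□□□□□
[27] □■■□□□
^□■■□□
■■■□■□
□□□□■□
□□■■□□
□□□□□□
□□□□□□
[28] □■■□□□
■>■■□□
■■■□■□
□□□□■□
□□■■□□
□□□□□□
□□□□□□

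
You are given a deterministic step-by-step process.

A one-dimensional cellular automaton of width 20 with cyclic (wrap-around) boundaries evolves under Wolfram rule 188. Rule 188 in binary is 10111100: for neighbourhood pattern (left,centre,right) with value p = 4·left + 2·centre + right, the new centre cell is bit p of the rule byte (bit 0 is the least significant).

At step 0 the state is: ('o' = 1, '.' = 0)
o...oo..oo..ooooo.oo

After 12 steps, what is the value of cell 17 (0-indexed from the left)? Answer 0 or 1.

step 0: o...oo..oo..ooooo.oo
step 1: .o..o.o.o.o.oooo.ooo
step 2: ooo.ooooooooooo.ooo.
step 3: oo.ooooooooooo.ooo.o
step 4: o.ooooooooooo.ooo.oo
step 5: .ooooooooooo.ooo.ooo
step 6: ooooooooooo.ooo.ooo.
step 7: oooooooooo.ooo.ooo.o
step 8: ooooooooo.ooo.ooo.oo
step 9: oooooooo.ooo.ooo.ooo
step 10: ooooooo.ooo.ooo.oooo
step 11: oooooo.ooo.ooo.ooooo
step 12: ooooo.ooo.ooo.oooooo

1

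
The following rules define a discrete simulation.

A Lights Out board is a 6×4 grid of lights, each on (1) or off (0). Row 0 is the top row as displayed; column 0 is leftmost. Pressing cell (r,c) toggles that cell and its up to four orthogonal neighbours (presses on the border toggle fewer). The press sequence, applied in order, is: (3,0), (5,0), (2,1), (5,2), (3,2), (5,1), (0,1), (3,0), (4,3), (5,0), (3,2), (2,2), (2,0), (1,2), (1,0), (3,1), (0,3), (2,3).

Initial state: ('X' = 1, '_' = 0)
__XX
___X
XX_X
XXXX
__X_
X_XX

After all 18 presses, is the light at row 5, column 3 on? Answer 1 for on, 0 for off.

k=0  __XX
___X
XX_X
XXXX
__X_
X_XX
k=1  __XX
___X
_X_X
__XX
X_X_
X_XX
k=2  __XX
___X
_X_X
__XX
__X_
_XXX
k=3  __XX
_X_X
X_XX
_XXX
__X_
_XXX
k=4  __XX
_X_X
X_XX
_XXX
____
____
k=5  __XX
_X_X
X__X
____
__X_
____
k=6  __XX
_X_X
X__X
____
_XX_
XXX_
k=7  XX_X
___X
X__X
____
_XX_
XXX_
k=8  XX_X
___X
___X
XX__
XXX_
XXX_
k=9  XX_X
___X
___X
XX_X
XX_X
XXXX
k=10  XX_X
___X
___X
XX_X
_X_X
__XX
k=11  XX_X
___X
__XX
X_X_
_XXX
__XX
k=12  XX_X
__XX
_X__
X___
_XXX
__XX
k=13  XX_X
X_XX
X___
____
_XXX
__XX
k=14  XXXX
XX__
X_X_
____
_XXX
__XX
k=15  _XXX
____
__X_
____
_XXX
__XX
k=16  _XXX
____
_XX_
XXX_
__XX
__XX
k=17  _X__
___X
_XX_
XXX_
__XX
__XX
k=18  _X__
____
_X_X
XXXX
__XX
__XX

1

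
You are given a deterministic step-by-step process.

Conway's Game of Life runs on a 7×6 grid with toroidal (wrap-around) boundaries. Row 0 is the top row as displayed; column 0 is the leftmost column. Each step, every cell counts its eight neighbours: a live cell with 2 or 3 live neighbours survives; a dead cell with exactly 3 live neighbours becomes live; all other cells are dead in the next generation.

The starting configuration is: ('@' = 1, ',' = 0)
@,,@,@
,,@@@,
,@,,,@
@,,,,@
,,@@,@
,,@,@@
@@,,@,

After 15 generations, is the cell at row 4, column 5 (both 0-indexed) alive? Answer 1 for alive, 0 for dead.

gen 0: @,,@,@
,,@@@,
,@,,,@
@,,,,@
,,@@,@
,,@,@@
@@,,@,
gen 1: @,,,,,
,@@@,,
,@@@,@
,@@,,@
,@@@,,
,,@,,,
,@@,,,
gen 2: @,,@,,
,,,@@,
,,,,,,
,,,,,,
@,,@,,
,,,,,,
,@@,,,
gen 3: ,@,@@,
,,,@@,
,,,,,,
,,,,,,
,,,,,,
,@@,,,
,@@,,,
gen 4: ,@,,@,
,,@@@,
,,,,,,
,,,,,,
,,,,,,
,@@,,,
@,,,,,
gen 5: ,@@,@@
,,@@@,
,,,@,,
,,,,,,
,,,,,,
,@,,,,
@,@,,,
gen 6: @,,,@@
,@,,,@
,,@@@,
,,,,,,
,,,,,,
,@,,,,
@,@@,@
gen 7: ,,@@,,
,@@,,,
,,@@@,
,,,@,,
,,,,,,
@@@,,,
,,@@,,
gen 8: ,,,,,,
,@,,@,
,@,,@,
,,@@@,
,@@,,,
,@@@,,
,,,,,,
gen 9: ,,,,,,
,,,,,,
,@,,@@
,,,,@,
,,,,@,
,@,@,,
,,@,,,
gen 10: ,,,,,,
,,,,,,
,,,,@@
,,,@@,
,,,@@,
,,@@,,
,,@,,,
gen 11: ,,,,,,
,,,,,,
,,,@@@
,,,,,,
,,,,,,
,,@,@,
,,@@,,
gen 12: ,,,,,,
,,,,@,
,,,,@,
,,,,@,
,,,,,,
,,@,,,
,,@@,,
gen 13: ,,,@,,
,,,,,,
,,,@@@
,,,,,,
,,,,,,
,,@@,,
,,@@,,
gen 14: ,,@@,,
,,,@,,
,,,,@,
,,,,@,
,,,,,,
,,@@,,
,,,,@,
gen 15: ,,@@@,
,,@@@,
,,,@@,
,,,,,,
,,,@,,
,,,@,,
,,,,@,

0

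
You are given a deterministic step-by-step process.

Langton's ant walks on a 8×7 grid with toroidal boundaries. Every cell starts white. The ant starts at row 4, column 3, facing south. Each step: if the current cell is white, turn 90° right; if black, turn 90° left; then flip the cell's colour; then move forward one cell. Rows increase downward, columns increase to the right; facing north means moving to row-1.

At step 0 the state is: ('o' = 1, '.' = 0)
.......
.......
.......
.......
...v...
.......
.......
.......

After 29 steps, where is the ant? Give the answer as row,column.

2,4

k=0  .......
.......
.......
.......
...v...
.......
.......
.......
k=1  .......
.......
.......
.......
..<o...
.......
.......
.......
k=2  .......
.......
.......
..^....
..oo...
.......
.......
.......
k=3  .......
.......
.......
..o>...
..oo...
.......
.......
.......
k=4  .......
.......
.......
..oo...
..ov...
.......
.......
.......
k=5  .......
.......
.......
..oo...
..o.>..
.......
.......
.......
k=6  .......
.......
.......
..oo...
..o.o..
....v..
.......
.......
k=7  .......
.......
.......
..oo...
..o.o..
...<o..
.......
.......
k=8  .......
.......
.......
..oo...
..o^o..
...oo..
.......
.......
k=9  .......
.......
.......
..oo...
..oo>..
...oo..
.......
.......
k=10  .......
.......
.......
..oo^..
..oo...
...oo..
.......
.......
k=11  .......
.......
.......
..ooo>.
..oo...
...oo..
.......
.......
k=12  .......
.......
.......
..oooo.
..oo.v.
...oo..
.......
.......
k=13  .......
.......
.......
..oooo.
..oo<o.
...oo..
.......
.......
k=14  .......
.......
.......
..oo^o.
..oooo.
...oo..
.......
.......
k=15  .......
.......
.......
..o<.o.
..oooo.
...oo..
.......
.......
k=16  .......
.......
.......
..o..o.
..ovoo.
...oo..
.......
.......
k=17  .......
.......
.......
..o..o.
..o.>o.
...oo..
.......
.......
k=18  .......
.......
.......
..o.^o.
..o..o.
...oo..
.......
.......
k=19  .......
.......
.......
..o.o>.
..o..o.
...oo..
.......
.......
k=20  .......
.......
.....^.
..o.o..
..o..o.
...oo..
.......
.......
k=21  .......
.......
.....o>
..o.o..
..o..o.
...oo..
.......
.......
k=22  .......
.......
.....oo
..o.o.v
..o..o.
...oo..
.......
.......
k=23  .......
.......
.....oo
..o.o<o
..o..o.
...oo..
.......
.......
k=24  .......
.......
.....^o
..o.ooo
..o..o.
...oo..
.......
.......
k=25  .......
.......
....<.o
..o.ooo
..o..o.
...oo..
.......
.......
k=26  .......
....^..
....o.o
..o.ooo
..o..o.
...oo..
.......
.......
k=27  .......
....o>.
....o.o
..o.ooo
..o..o.
...oo..
.......
.......
k=28  .......
....oo.
....ovo
..o.ooo
..o..o.
...oo..
.......
.......
k=29  .......
....oo.
....<oo
..o.ooo
..o..o.
...oo..
.......
.......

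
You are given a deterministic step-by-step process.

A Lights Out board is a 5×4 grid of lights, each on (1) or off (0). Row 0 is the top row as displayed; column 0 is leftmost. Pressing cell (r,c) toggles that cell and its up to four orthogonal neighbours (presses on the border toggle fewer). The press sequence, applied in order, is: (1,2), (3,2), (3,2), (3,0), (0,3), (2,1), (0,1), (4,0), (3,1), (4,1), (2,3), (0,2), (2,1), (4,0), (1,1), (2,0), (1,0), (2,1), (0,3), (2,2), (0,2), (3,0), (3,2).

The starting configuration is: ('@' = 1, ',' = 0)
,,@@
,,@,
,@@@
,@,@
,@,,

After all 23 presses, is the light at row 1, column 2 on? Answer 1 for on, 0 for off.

0

[0] ,,@@
,,@,
,@@@
,@,@
,@,,
[1] ,,,@
,@,@
,@,@
,@,@
,@,,
[2] ,,,@
,@,@
,@@@
,,@,
,@@,
[3] ,,,@
,@,@
,@,@
,@,@
,@,,
[4] ,,,@
,@,@
@@,@
@,,@
@@,,
[5] ,,@,
,@,,
@@,@
@,,@
@@,,
[6] ,,@,
,,,,
,,@@
@@,@
@@,,
[7] @@,,
,@,,
,,@@
@@,@
@@,,
[8] @@,,
,@,,
,,@@
,@,@
,,,,
[9] @@,,
,@,,
,@@@
@,@@
,@,,
[10] @@,,
,@,,
,@@@
@@@@
@,@,
[11] @@,,
,@,@
,@,,
@@@,
@,@,
[12] @,@@
,@@@
,@,,
@@@,
@,@,
[13] @,@@
,,@@
@,@,
@,@,
@,@,
[14] @,@@
,,@@
@,@,
,,@,
,@@,
[15] @@@@
@@,@
@@@,
,,@,
,@@,
[16] @@@@
,@,@
,,@,
@,@,
,@@,
[17] ,@@@
@,,@
@,@,
@,@,
,@@,
[18] ,@@@
@@,@
,@,,
@@@,
,@@,
[19] ,@,,
@@,,
,@,,
@@@,
,@@,
[20] ,@,,
@@@,
,,@@
@@,,
,@@,
[21] ,,@@
@@,,
,,@@
@@,,
,@@,
[22] ,,@@
@@,,
@,@@
,,,,
@@@,
[23] ,,@@
@@,,
@,,@
,@@@
@@,,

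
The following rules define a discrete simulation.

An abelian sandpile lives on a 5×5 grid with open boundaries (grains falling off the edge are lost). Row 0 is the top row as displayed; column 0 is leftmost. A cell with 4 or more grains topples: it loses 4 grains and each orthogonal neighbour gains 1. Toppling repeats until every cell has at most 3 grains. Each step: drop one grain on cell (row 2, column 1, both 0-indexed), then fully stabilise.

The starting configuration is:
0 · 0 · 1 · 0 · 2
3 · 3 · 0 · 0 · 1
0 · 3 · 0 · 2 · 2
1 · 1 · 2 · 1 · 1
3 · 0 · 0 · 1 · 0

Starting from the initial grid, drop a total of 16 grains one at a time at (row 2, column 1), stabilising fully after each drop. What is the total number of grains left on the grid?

gen 0: 0 · 0 · 1 · 0 · 2
3 · 3 · 0 · 0 · 1
0 · 3 · 0 · 2 · 2
1 · 1 · 2 · 1 · 1
3 · 0 · 0 · 1 · 0
gen 1: 1 · 1 · 1 · 0 · 2
0 · 1 · 1 · 0 · 1
2 · 1 · 1 · 2 · 2
1 · 2 · 2 · 1 · 1
3 · 0 · 0 · 1 · 0
gen 2: 1 · 1 · 1 · 0 · 2
0 · 1 · 1 · 0 · 1
2 · 2 · 1 · 2 · 2
1 · 2 · 2 · 1 · 1
3 · 0 · 0 · 1 · 0
gen 3: 1 · 1 · 1 · 0 · 2
0 · 1 · 1 · 0 · 1
2 · 3 · 1 · 2 · 2
1 · 2 · 2 · 1 · 1
3 · 0 · 0 · 1 · 0
gen 4: 1 · 1 · 1 · 0 · 2
0 · 2 · 1 · 0 · 1
3 · 0 · 2 · 2 · 2
1 · 3 · 2 · 1 · 1
3 · 0 · 0 · 1 · 0
gen 5: 1 · 1 · 1 · 0 · 2
0 · 2 · 1 · 0 · 1
3 · 1 · 2 · 2 · 2
1 · 3 · 2 · 1 · 1
3 · 0 · 0 · 1 · 0
gen 6: 1 · 1 · 1 · 0 · 2
0 · 2 · 1 · 0 · 1
3 · 2 · 2 · 2 · 2
1 · 3 · 2 · 1 · 1
3 · 0 · 0 · 1 · 0
gen 7: 1 · 1 · 1 · 0 · 2
0 · 2 · 1 · 0 · 1
3 · 3 · 2 · 2 · 2
1 · 3 · 2 · 1 · 1
3 · 0 · 0 · 1 · 0
gen 8: 1 · 1 · 1 · 0 · 2
1 · 3 · 1 · 0 · 1
0 · 2 · 3 · 2 · 2
3 · 0 · 3 · 1 · 1
3 · 1 · 0 · 1 · 0
gen 9: 1 · 1 · 1 · 0 · 2
1 · 3 · 1 · 0 · 1
0 · 3 · 3 · 2 · 2
3 · 0 · 3 · 1 · 1
3 · 1 · 0 · 1 · 0
gen 10: 1 · 2 · 1 · 0 · 2
2 · 0 · 3 · 0 · 1
1 · 2 · 1 · 3 · 2
3 · 2 · 0 · 2 · 1
3 · 1 · 1 · 1 · 0
gen 11: 1 · 2 · 1 · 0 · 2
2 · 0 · 3 · 0 · 1
1 · 3 · 1 · 3 · 2
3 · 2 · 0 · 2 · 1
3 · 1 · 1 · 1 · 0
gen 12: 1 · 2 · 1 · 0 · 2
2 · 1 · 3 · 0 · 1
2 · 0 · 2 · 3 · 2
3 · 3 · 0 · 2 · 1
3 · 1 · 1 · 1 · 0
gen 13: 1 · 2 · 1 · 0 · 2
2 · 1 · 3 · 0 · 1
2 · 1 · 2 · 3 · 2
3 · 3 · 0 · 2 · 1
3 · 1 · 1 · 1 · 0
gen 14: 1 · 2 · 1 · 0 · 2
2 · 1 · 3 · 0 · 1
2 · 2 · 2 · 3 · 2
3 · 3 · 0 · 2 · 1
3 · 1 · 1 · 1 · 0
gen 15: 1 · 2 · 1 · 0 · 2
2 · 1 · 3 · 0 · 1
2 · 3 · 2 · 3 · 2
3 · 3 · 0 · 2 · 1
3 · 1 · 1 · 1 · 0
gen 16: 1 · 2 · 1 · 0 · 2
3 · 2 · 3 · 0 · 1
0 · 2 · 3 · 3 · 2
2 · 1 · 1 · 2 · 1
0 · 3 · 1 · 1 · 0

37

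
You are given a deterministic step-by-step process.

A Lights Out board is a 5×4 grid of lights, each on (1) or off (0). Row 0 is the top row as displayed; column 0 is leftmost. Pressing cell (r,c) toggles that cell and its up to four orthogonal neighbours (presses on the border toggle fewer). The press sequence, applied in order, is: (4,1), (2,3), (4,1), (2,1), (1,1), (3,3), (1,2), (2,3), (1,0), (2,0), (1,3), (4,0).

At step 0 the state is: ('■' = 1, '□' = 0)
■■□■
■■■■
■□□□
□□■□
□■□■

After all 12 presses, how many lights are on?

[0] ■■□■
■■■■
■□□□
□□■□
□■□■
[1] ■■□■
■■■■
■□□□
□■■□
■□■■
[2] ■■□■
■■■□
■□■■
□■■■
■□■■
[3] ■■□■
■■■□
■□■■
□□■■
□■□■
[4] ■■□■
■□■□
□■□■
□■■■
□■□■
[5] ■□□■
□■□□
□□□■
□■■■
□■□■
[6] ■□□■
□■□□
□□□□
□■□□
□■□□
[7] ■□■■
□□■■
□□■□
□■□□
□■□□
[8] ■□■■
□□■□
□□□■
□■□■
□■□□
[9] □□■■
■■■□
■□□■
□■□■
□■□□
[10] □□■■
□■■□
□■□■
■■□■
□■□□
[11] □□■□
□■□■
□■□□
■■□■
□■□□
[12] □□■□
□■□■
□■□□
□■□■
■□□□

7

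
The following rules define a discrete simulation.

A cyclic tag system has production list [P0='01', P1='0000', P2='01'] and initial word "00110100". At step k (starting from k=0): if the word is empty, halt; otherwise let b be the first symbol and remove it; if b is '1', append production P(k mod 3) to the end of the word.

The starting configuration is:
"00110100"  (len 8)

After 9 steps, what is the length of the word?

5

gen 0: "00110100"  (len 8)
gen 1: "0110100"  (len 7)
gen 2: "110100"  (len 6)
gen 3: "1010001"  (len 7)
gen 4: "01000101"  (len 8)
gen 5: "1000101"  (len 7)
gen 6: "00010101"  (len 8)
gen 7: "0010101"  (len 7)
gen 8: "010101"  (len 6)
gen 9: "10101"  (len 5)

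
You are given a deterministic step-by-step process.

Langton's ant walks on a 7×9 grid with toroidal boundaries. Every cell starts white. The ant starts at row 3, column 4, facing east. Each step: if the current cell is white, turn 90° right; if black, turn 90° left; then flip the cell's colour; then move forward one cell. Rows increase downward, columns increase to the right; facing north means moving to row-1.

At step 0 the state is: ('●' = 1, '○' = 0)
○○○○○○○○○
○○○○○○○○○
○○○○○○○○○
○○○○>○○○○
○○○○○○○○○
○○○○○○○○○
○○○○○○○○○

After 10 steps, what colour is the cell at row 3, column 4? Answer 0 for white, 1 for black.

1

t=0: ○○○○○○○○○
○○○○○○○○○
○○○○○○○○○
○○○○>○○○○
○○○○○○○○○
○○○○○○○○○
○○○○○○○○○
t=1: ○○○○○○○○○
○○○○○○○○○
○○○○○○○○○
○○○○●○○○○
○○○○v○○○○
○○○○○○○○○
○○○○○○○○○
t=2: ○○○○○○○○○
○○○○○○○○○
○○○○○○○○○
○○○○●○○○○
○○○<●○○○○
○○○○○○○○○
○○○○○○○○○
t=3: ○○○○○○○○○
○○○○○○○○○
○○○○○○○○○
○○○^●○○○○
○○○●●○○○○
○○○○○○○○○
○○○○○○○○○
t=4: ○○○○○○○○○
○○○○○○○○○
○○○○○○○○○
○○○●>○○○○
○○○●●○○○○
○○○○○○○○○
○○○○○○○○○
t=5: ○○○○○○○○○
○○○○○○○○○
○○○○^○○○○
○○○●○○○○○
○○○●●○○○○
○○○○○○○○○
○○○○○○○○○
t=6: ○○○○○○○○○
○○○○○○○○○
○○○○●>○○○
○○○●○○○○○
○○○●●○○○○
○○○○○○○○○
○○○○○○○○○
t=7: ○○○○○○○○○
○○○○○○○○○
○○○○●●○○○
○○○●○v○○○
○○○●●○○○○
○○○○○○○○○
○○○○○○○○○
t=8: ○○○○○○○○○
○○○○○○○○○
○○○○●●○○○
○○○●<●○○○
○○○●●○○○○
○○○○○○○○○
○○○○○○○○○
t=9: ○○○○○○○○○
○○○○○○○○○
○○○○^●○○○
○○○●●●○○○
○○○●●○○○○
○○○○○○○○○
○○○○○○○○○
t=10: ○○○○○○○○○
○○○○○○○○○
○○○<○●○○○
○○○●●●○○○
○○○●●○○○○
○○○○○○○○○
○○○○○○○○○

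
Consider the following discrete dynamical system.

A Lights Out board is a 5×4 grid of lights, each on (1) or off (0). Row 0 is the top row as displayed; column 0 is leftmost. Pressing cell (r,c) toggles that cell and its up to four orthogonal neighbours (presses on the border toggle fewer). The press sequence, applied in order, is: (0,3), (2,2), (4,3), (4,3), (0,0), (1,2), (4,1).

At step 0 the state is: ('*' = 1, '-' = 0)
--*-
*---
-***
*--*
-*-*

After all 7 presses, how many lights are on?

13

k=0  --*-
*---
-***
*--*
-*-*
k=1  ---*
*--*
-***
*--*
-*-*
k=2  ---*
*-**
----
*-**
-*-*
k=3  ---*
*-**
----
*-*-
-**-
k=4  ---*
*-**
----
*-**
-*-*
k=5  **-*
--**
----
*-**
-*-*
k=6  ****
-*--
--*-
*-**
-*-*
k=7  ****
-*--
--*-
****
*-**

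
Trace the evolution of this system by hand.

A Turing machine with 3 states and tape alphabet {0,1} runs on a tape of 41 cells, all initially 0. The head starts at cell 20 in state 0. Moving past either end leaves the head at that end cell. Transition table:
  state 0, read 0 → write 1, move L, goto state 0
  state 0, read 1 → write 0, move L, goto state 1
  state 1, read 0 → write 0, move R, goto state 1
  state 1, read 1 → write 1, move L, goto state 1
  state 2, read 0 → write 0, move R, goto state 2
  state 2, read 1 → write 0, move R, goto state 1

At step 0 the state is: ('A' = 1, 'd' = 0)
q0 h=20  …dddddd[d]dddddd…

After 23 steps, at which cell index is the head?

1

step 0: q0 h=20  …dddddd[d]dddddd…
step 1: q0 h=19  …dddddd[d]Addddd…
step 2: q0 h=18  …dddddd[d]AAdddd…
step 3: q0 h=17  …dddddd[d]AAAddd…
step 4: q0 h=16  …dddddd[d]AAAAdd…
step 5: q0 h=15  …dddddd[d]AAAAAd…
step 6: q0 h=14  …dddddd[d]AAAAAA…
step 7: q0 h=13  …dddddd[d]AAAAAA…
step 8: q0 h=12  …dddddd[d]AAAAAA…
step 9: q0 h=11  …dddddd[d]AAAAAA…
step 10: q0 h=10  …dddddd[d]AAAAAA…
step 11: q0 h= 9  …dddddd[d]AAAAAA…
step 12: q0 h= 8  …dddddd[d]AAAAAA…
step 13: q0 h= 7  …dddddd[d]AAAAAA…
step 14: q0 h= 6  |dddddd[d]AAAAAA…
step 15: q0 h= 5  |ddddd[d]AAAAAA…
step 16: q0 h= 4  |dddd[d]AAAAAA…
step 17: q0 h= 3  |ddd[d]AAAAAA…
step 18: q0 h= 2  |dd[d]AAAAAA…
step 19: q0 h= 1  |d[d]AAAAAA…
step 20: q0 h= 0  |[d]AAAAAA…
step 21: q0 h= 0  |[A]AAAAAA…
step 22: q1 h= 0  |[d]AAAAAA…
step 23: q1 h= 1  |d[A]AAAAAA…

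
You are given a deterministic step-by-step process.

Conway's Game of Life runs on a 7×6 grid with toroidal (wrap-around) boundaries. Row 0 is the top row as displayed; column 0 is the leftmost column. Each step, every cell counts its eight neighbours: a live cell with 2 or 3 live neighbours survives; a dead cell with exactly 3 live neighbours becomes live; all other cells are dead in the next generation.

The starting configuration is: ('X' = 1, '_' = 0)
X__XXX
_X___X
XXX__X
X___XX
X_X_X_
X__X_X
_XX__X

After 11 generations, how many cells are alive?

0) X__XXX
_X___X
XXX__X
X___XX
X_X_X_
X__X_X
_XX__X
1) ___X__
___X__
__X___
__X_X_
______
___X__
_XX___
2) ___X__
__XX__
__X___
___X__
___X__
__X___
__XX__
3) ____X_
__XX__
__X___
__XX__
__XX__
__X___
__XX__
4) ____X_
__XX__
_X____
_X____
_X____
_X____
__XX__
5) ____X_
__XX__
_X____
XXX___
XXX___
_X____
__XX__
6) ____X_
__XX__
X__X__
______
______
X__X__
__XX__
7) ____X_
__XXX_
__XX__
______
______
__XX__
__XXX_
8) _____X
__X_X_
__X_X_
______
______
__X_X_
__X_X_
9) ____XX
____XX
______
______
______
______
____XX
10) X__X__
____XX
______
______
______
______
____XX
11) X__X__
____XX
______
______
______
______
____XX

6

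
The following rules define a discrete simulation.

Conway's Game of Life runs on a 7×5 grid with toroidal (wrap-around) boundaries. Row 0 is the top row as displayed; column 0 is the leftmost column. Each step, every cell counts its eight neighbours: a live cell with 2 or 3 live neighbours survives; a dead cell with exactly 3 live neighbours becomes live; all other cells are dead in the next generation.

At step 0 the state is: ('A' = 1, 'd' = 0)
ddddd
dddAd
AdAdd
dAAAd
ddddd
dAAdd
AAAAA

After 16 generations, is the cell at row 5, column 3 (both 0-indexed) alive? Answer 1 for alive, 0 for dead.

step 0: ddddd
dddAd
AdAdd
dAAAd
ddddd
dAAdd
AAAAA
step 1: AAddd
ddddd
ddddA
dAAAd
dddAd
ddddA
AddAA
step 2: AAddd
Adddd
ddAAd
ddAAA
dddAA
Adddd
dAdAd
step 3: AAAdA
AdAdA
dAAdd
ddddd
AdAdd
AdAAd
dAAdA
step 4: ddddd
ddddA
AAAAd
ddAdd
ddAAA
Adddd
ddddd
step 5: ddddd
AAAAA
AAAAA
Adddd
dAAAA
dddAA
ddddd
step 6: AAAAA
ddddd
ddddd
ddddd
dAAdd
AdddA
ddddd
step 7: AAAAA
AAAAA
ddddd
ddddd
AAddd
AAddd
ddAdd
step 8: ddddd
ddddd
AAAAA
ddddd
AAddd
AdAdd
ddddd
step 9: ddddd
AAAAA
AAAAA
dddAd
AAddd
Adddd
ddddd
step 10: AAAAA
ddddd
ddddd
dddAd
AAddA
AAddd
ddddd
step 11: AAAAA
AAAAA
ddddd
AdddA
dAAdA
dAddA
dddAd
step 12: ddddd
ddddd
ddAdd
AAdAA
dAAdA
dAddA
ddddd
step 13: ddddd
ddddd
AAAAA
ddddA
ddddd
dAAAd
ddddd
step 14: ddddd
AAAAA
AAAAA
dAAdA
ddAAd
ddAdd
ddAdd
step 15: AdddA
ddddd
ddddd
ddddd
ddddd
dAAdd
ddddd
step 16: ddddd
ddddd
ddddd
ddddd
ddddd
ddddd
AAddd

0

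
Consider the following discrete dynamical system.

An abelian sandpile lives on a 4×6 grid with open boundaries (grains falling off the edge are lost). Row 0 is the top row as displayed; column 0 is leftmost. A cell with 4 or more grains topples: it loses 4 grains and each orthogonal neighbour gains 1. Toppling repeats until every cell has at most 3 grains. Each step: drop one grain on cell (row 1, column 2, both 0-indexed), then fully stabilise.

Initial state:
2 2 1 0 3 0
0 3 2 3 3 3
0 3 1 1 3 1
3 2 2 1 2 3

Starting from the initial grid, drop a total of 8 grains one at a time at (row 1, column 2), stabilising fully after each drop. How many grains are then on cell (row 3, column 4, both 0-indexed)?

[0] 2 2 1 0 3 0
0 3 2 3 3 3
0 3 1 1 3 1
3 2 2 1 2 3
[1] 2 2 1 0 3 0
0 3 3 3 3 3
0 3 1 1 3 1
3 2 2 1 2 3
[2] 2 3 2 2 0 2
1 1 2 1 3 0
1 0 3 3 0 3
3 3 2 1 3 3
[3] 2 3 2 2 0 2
1 1 3 1 3 0
1 0 3 3 0 3
3 3 2 1 3 3
[4] 2 3 3 2 0 2
1 2 1 3 3 0
1 1 1 0 1 3
3 3 3 2 3 3
[5] 2 3 3 2 0 2
1 2 2 3 3 0
1 1 1 0 1 3
3 3 3 2 3 3
[6] 2 3 3 2 0 2
1 2 3 3 3 0
1 1 1 0 1 3
3 3 3 2 3 3
[7] 3 1 2 0 2 2
2 0 3 2 0 1
1 2 2 1 2 3
3 3 3 2 3 3
[8] 3 1 3 0 2 2
2 1 0 3 0 1
1 2 3 1 2 3
3 3 3 2 3 3

3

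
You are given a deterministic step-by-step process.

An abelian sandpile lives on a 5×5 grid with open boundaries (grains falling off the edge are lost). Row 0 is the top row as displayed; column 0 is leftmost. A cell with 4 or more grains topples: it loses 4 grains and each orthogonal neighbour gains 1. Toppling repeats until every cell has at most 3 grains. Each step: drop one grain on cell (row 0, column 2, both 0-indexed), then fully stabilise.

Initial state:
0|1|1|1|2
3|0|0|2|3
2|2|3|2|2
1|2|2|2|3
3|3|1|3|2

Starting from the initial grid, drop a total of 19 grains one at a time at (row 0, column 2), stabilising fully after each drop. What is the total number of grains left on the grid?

0) 0|1|1|1|2
3|0|0|2|3
2|2|3|2|2
1|2|2|2|3
3|3|1|3|2
1) 0|1|2|1|2
3|0|0|2|3
2|2|3|2|2
1|2|2|2|3
3|3|1|3|2
2) 0|1|3|1|2
3|0|0|2|3
2|2|3|2|2
1|2|2|2|3
3|3|1|3|2
3) 0|2|0|2|2
3|0|1|2|3
2|2|3|2|2
1|2|2|2|3
3|3|1|3|2
4) 0|2|1|2|2
3|0|1|2|3
2|2|3|2|2
1|2|2|2|3
3|3|1|3|2
5) 0|2|2|2|2
3|0|1|2|3
2|2|3|2|2
1|2|2|2|3
3|3|1|3|2
6) 0|2|3|2|2
3|0|1|2|3
2|2|3|2|2
1|2|2|2|3
3|3|1|3|2
7) 0|3|0|3|2
3|0|2|2|3
2|2|3|2|2
1|2|2|2|3
3|3|1|3|2
8) 0|3|1|3|2
3|0|2|2|3
2|2|3|2|2
1|2|2|2|3
3|3|1|3|2
9) 0|3|2|3|2
3|0|2|2|3
2|2|3|2|2
1|2|2|2|3
3|3|1|3|2
10) 0|3|3|3|2
3|0|2|2|3
2|2|3|2|2
1|2|2|2|3
3|3|1|3|2
11) 1|0|2|0|3
3|1|3|3|3
2|2|3|2|2
1|2|2|2|3
3|3|1|3|2
12) 1|0|3|0|3
3|1|3|3|3
2|2|3|2|2
1|2|2|2|3
3|3|1|3|2
13) 1|1|1|3|0
3|2|2|2|2
2|3|2|2|1
1|3|0|2|2
3|3|3|1|0
14) 1|1|2|3|0
3|2|2|2|2
2|3|2|2|1
1|3|0|2|2
3|3|3|1|0
15) 1|1|3|3|0
3|2|2|2|2
2|3|2|2|1
1|3|0|2|2
3|3|3|1|0
16) 1|2|1|0|1
3|2|3|3|2
2|3|2|2|1
1|3|0|2|2
3|3|3|1|0
17) 1|2|2|0|1
3|2|3|3|2
2|3|2|2|1
1|3|0|2|2
3|3|3|1|0
18) 1|2|3|0|1
3|2|3|3|2
2|3|2|2|1
1|3|0|2|2
3|3|3|1|0
19) 1|3|1|2|1
3|3|1|0|3
2|3|3|3|1
1|3|0|2|2
3|3|3|1|0

48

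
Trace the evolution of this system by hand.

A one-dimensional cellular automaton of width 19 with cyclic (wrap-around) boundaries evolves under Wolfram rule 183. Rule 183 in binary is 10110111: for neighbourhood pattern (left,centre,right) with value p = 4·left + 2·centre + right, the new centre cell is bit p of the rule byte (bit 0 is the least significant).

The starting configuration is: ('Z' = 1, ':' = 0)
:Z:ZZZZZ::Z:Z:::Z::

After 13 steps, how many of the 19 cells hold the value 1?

17

step 0: :Z:ZZZZZ::Z:Z:::Z::
step 1: ZZZ:ZZZ:ZZZZZZZZZZZ
step 2: ZZ:Z:Z:Z:ZZZZZZZZZZ
step 3: Z:ZZZZZZZ:ZZZZZZZZZ
step 4: :Z:ZZZZZ:Z:ZZZZZZZZ
step 5: ZZZ:ZZZ:ZZZ:ZZZZZZ:
step 6: :Z:Z:Z:Z:Z:Z:ZZZZ:Z
step 7: ZZZZZZZZZZZZZ:ZZ:ZZ
step 8: ZZZZZZZZZZZZ:Z::Z:Z
step 9: ZZZZZZZZZZZ:ZZZZZZ:
step 10: :ZZZZZZZZZ:Z:ZZZZ:Z
step 11: Z:ZZZZZZZ:ZZZ:ZZ:ZZ
step 12: :Z:ZZZZZ:Z:Z:Z::Z:Z
step 13: ZZZ:ZZZ:ZZZZZZZZZZZ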